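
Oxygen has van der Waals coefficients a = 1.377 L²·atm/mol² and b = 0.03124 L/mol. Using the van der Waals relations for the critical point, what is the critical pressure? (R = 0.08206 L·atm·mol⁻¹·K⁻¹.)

P_c ≈ 52.26 atm

For a van der Waals gas, P_c = a/(27b²).
P_c = 1.377/(27×(0.03124)²) = 1.377/0.026350 = 52.26 atm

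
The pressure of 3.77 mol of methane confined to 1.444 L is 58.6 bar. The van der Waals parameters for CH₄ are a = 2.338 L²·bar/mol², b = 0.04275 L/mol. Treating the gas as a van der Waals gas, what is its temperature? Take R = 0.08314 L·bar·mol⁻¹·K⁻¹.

T ≈ 305.1 K

T = (P + a n²/V²)(V − nb)/(nR)
P + a n²/V² = 58.6 + (2.338)(3.77)²/(1.444)² = 74.536 bar
V − nb = 1.444 − (3.77)(0.04275) = 1.2828 L
T = (74.536)(1.2828)/((3.77)(0.08314)) = 305.1 K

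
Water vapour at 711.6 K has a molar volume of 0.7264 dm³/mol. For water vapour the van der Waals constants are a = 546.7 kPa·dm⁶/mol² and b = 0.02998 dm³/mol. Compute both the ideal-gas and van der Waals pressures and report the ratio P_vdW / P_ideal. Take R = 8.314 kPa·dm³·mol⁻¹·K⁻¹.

P_vdW / P_ideal ≈ 0.9158

Ideal: P_ideal = RT/V_m = (8.314)(711.6)/0.7264 = 8144.61 kPa
vdW: P = RT/(V_m − b) − a/V_m² = 5916.24/0.696420 − 546.7/0.527657 = 8495.22 − 1036.09 = 7459.13 kPa
Ratio = 7459.13/8144.61 = 0.9158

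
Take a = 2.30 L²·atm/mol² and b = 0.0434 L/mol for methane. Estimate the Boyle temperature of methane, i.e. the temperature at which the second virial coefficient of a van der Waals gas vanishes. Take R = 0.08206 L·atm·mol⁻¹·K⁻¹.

T_B ≈ 645.8 K

For a van der Waals gas the second virial coefficient B₂ = b − a/(RT) vanishes at T_B = a/(Rb).
T_B = 2.30/(0.08206×0.0434) = 2.30/0.0035614 = 645.8 K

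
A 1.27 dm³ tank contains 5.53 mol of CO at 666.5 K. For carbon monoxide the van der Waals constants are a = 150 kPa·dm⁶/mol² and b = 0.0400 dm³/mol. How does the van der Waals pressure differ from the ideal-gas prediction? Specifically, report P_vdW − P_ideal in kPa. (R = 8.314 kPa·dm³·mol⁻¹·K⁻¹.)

ΔP ≈ 2245 kPa

Ideal: P_ideal = nRT/V = (5.53)(8.314)(666.5)/1.27 = 24128.6 kPa
vdW: P = nRT/(V − nb) − a n²/V² = 30643.3/1.04880 − 4587.14/1.61290 = 29217.5 − 2844.03 = 26373.5 kPa
ΔP = 26373.5 − 24128.6 = 2245 kPa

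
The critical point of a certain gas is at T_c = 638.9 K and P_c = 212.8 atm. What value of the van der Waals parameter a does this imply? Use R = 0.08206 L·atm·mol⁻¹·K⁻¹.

From T_c = 8a/(27Rb) and P_c = a/(27b²): a = 27 R² T_c²/(64 P_c).
a = 27×(0.08206)²×(638.9)²/(64×212.8) = 74215/13619 = 5.449 L²·atm/mol²

a ≈ 5.449 L²·atm/mol²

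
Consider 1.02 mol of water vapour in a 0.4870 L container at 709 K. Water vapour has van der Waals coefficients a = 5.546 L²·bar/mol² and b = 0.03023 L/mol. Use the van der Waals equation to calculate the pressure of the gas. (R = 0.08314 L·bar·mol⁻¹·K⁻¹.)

P = nRT/(V − nb) − a n²/V²
nRT/(V − nb) = (1.02)(0.08314)(709)/(0.4870 − 1.02×0.03023) = 60.125/0.45617 = 131.80 bar
a n²/V² = (5.546)(1.02)²/(0.4870)² = 24.329 bar
P = 131.80 − 24.329 = 107.5 bar

P ≈ 107.5 bar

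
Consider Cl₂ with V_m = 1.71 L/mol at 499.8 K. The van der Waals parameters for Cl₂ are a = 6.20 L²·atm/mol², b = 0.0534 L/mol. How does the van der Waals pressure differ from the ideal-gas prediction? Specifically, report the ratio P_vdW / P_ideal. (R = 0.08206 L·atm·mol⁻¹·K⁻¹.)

P_vdW / P_ideal ≈ 0.9438

Ideal: P_ideal = RT/V_m = (0.08206)(499.8)/1.71 = 23.9846 atm
vdW: P = RT/(V_m − b) − a/V_m² = 41.0136/1.65660 − 6.20/2.92410 = 24.7577 − 2.12031 = 22.6374 atm
Ratio = 22.6374/23.9846 = 0.9438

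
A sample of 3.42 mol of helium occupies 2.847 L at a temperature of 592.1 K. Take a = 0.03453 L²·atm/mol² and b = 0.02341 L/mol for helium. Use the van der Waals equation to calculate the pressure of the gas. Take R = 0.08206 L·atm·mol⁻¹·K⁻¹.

P = nRT/(V − nb) − a n²/V²
nRT/(V − nb) = (3.42)(0.08206)(592.1)/(2.847 − 3.42×0.02341) = 166.17/2.7669 = 60.056 atm
a n²/V² = (0.03453)(3.42)²/(2.847)² = 0.049828 atm
P = 60.056 − 0.049828 = 60.01 atm

P ≈ 60.01 atm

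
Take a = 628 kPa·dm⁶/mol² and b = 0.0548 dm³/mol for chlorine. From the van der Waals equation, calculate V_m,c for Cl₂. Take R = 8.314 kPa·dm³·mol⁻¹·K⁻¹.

V_m,c ≈ 0.1644 dm³/mol

For a van der Waals gas, V_m,c = 3b.
V_m,c = 3×0.0548 = 0.1644 dm³/mol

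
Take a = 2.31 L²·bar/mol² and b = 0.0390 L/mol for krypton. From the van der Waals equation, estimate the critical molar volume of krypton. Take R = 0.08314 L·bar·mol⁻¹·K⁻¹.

For a van der Waals gas, V_m,c = 3b.
V_m,c = 3×0.0390 = 0.1170 L/mol

V_m,c ≈ 0.1170 L/mol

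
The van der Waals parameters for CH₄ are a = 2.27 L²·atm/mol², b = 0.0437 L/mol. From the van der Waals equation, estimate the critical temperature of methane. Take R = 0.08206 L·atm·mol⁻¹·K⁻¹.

For a van der Waals gas, T_c = 8a/(27Rb).
T_c = 8×2.27/(27×0.08206×0.0437) = 18.160/0.096823 = 187.6 K

T_c ≈ 187.6 K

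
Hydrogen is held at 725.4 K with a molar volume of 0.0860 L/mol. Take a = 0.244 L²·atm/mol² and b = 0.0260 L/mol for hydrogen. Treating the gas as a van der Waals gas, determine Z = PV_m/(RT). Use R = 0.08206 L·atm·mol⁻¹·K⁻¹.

P = RT/(V_m − b) − a/V_m² = (0.08206)(725.4)/(0.0860 − 0.0260) − 0.244/(0.0860)²
  = 59.526/0.060000 − 32.991 = 992.10 − 32.991 = 959.11 atm
Z = PV_m/(RT) = (959.11)(0.0860)/((0.08206)(725.4)) = 82.483/59.526 = 1.386

Z ≈ 1.386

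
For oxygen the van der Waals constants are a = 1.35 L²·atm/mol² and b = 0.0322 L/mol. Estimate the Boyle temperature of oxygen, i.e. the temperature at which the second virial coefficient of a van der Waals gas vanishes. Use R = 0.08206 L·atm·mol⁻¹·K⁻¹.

T_B ≈ 510.9 K

For a van der Waals gas the second virial coefficient B₂ = b − a/(RT) vanishes at T_B = a/(Rb).
T_B = 1.35/(0.08206×0.0322) = 1.35/0.0026423 = 510.9 K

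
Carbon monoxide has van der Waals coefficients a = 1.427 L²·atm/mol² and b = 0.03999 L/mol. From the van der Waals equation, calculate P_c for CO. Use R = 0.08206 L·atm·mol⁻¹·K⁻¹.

P_c ≈ 33.05 atm

For a van der Waals gas, P_c = a/(27b²).
P_c = 1.427/(27×(0.03999)²) = 1.427/0.043178 = 33.05 atm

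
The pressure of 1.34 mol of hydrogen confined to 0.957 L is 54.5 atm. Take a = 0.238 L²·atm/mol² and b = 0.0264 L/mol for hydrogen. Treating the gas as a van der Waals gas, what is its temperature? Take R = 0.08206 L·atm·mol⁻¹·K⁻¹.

T = (P + a n²/V²)(V − nb)/(nR)
P + a n²/V² = 54.5 + (0.238)(1.34)²/(0.957)² = 54.967 atm
V − nb = 0.957 − (1.34)(0.0264) = 0.92162 L
T = (54.967)(0.92162)/((1.34)(0.08206)) = 460.7 K

T ≈ 460.7 K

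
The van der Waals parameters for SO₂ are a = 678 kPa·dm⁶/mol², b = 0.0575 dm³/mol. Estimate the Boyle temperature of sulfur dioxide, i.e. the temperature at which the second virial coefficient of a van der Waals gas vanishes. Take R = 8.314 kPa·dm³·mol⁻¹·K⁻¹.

T_B ≈ 1418 K

For a van der Waals gas the second virial coefficient B₂ = b − a/(RT) vanishes at T_B = a/(Rb).
T_B = 678/(8.314×0.0575) = 678/0.47806 = 1418 K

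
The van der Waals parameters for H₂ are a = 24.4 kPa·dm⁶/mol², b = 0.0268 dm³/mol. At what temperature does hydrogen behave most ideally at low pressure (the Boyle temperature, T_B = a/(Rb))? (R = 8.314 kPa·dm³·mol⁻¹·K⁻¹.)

For a van der Waals gas the second virial coefficient B₂ = b − a/(RT) vanishes at T_B = a/(Rb).
T_B = 24.4/(8.314×0.0268) = 24.4/0.22282 = 109.5 K

T_B ≈ 109.5 K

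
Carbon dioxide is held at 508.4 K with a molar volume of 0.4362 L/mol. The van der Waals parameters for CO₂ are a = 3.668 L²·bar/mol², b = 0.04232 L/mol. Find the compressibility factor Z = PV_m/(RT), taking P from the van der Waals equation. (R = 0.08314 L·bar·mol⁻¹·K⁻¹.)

Z ≈ 0.9085

P = RT/(V_m − b) − a/V_m² = (0.08314)(508.4)/(0.4362 − 0.04232) − 3.668/(0.4362)²
  = 42.268/0.39388 − 19.278 = 107.31 − 19.278 = 88.03 bar
Z = PV_m/(RT) = (88.03)(0.4362)/((0.08314)(508.4)) = 38.399/42.268 = 0.9085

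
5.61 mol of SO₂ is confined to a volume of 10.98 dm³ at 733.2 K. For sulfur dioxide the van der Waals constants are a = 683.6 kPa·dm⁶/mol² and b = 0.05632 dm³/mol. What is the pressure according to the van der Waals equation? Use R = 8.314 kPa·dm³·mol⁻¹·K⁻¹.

P ≈ 3028 kPa

P = nRT/(V − nb) − a n²/V²
nRT/(V − nb) = (5.61)(8.314)(733.2)/(10.98 − 5.61×0.05632) = 34198/10.664 = 3206.9 kPa
a n²/V² = (683.6)(5.61)²/(10.98)² = 178.45 kPa
P = 3206.9 − 178.45 = 3028 kPa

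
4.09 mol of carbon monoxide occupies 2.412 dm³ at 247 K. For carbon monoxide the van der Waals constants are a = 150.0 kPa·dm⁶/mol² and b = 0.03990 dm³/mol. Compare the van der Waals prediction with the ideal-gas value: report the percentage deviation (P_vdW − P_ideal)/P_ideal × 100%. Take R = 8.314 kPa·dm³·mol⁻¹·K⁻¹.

Ideal: P_ideal = nRT/V = (4.09)(8.314)(247)/2.412 = 3482.19 kPa
vdW: P = nRT/(V − nb) − a n²/V² = 8399.05/2.24881 − 2509.22/5.81774 = 3734.89 − 431.305 = 3303.59 kPa
% deviation = (3303.59 − 3482.19)/3482.19 × 100% = -5.13%

-5.13 %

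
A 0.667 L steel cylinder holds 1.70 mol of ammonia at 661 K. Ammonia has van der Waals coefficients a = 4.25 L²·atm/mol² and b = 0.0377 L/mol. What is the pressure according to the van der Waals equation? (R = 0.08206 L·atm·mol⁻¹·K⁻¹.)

P = nRT/(V − nb) − a n²/V²
nRT/(V − nb) = (1.70)(0.08206)(661)/(0.667 − 1.70×0.0377) = 92.211/0.60291 = 152.94 atm
a n²/V² = (4.25)(1.70)²/(0.667)² = 27.608 atm
P = 152.94 − 27.608 = 125.3 atm

P ≈ 125.3 atm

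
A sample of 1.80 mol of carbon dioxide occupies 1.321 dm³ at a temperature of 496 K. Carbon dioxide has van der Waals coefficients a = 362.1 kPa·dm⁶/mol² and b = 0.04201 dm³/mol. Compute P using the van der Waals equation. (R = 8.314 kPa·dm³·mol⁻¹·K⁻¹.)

P ≈ 5288 kPa

P = nRT/(V − nb) − a n²/V²
nRT/(V − nb) = (1.80)(8.314)(496)/(1.321 − 1.80×0.04201) = 7422.7/1.2454 = 5960.1 kPa
a n²/V² = (362.1)(1.80)²/(1.321)² = 672.31 kPa
P = 5960.1 − 672.31 = 5288 kPa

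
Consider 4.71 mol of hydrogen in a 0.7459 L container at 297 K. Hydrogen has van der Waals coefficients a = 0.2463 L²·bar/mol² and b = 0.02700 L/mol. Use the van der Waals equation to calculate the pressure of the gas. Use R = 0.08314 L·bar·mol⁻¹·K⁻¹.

P ≈ 178.1 bar

P = nRT/(V − nb) − a n²/V²
nRT/(V − nb) = (4.71)(0.08314)(297)/(0.7459 − 4.71×0.02700) = 116.30/0.61873 = 187.97 bar
a n²/V² = (0.2463)(4.71)²/(0.7459)² = 9.8208 bar
P = 187.97 − 9.8208 = 178.1 bar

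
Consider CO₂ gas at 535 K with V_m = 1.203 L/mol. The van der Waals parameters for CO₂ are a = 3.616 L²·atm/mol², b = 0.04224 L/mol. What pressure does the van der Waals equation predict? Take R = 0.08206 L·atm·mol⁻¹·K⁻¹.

P = RT/(V_m − b) − a/V_m²
RT/(V_m − b) = (0.08206)(535)/(1.203 − 0.04224) = 43.902/1.1608 = 37.820 atm
a/V_m² = 3.616/(1.203)² = 2.4986 atm
P = 37.820 − 2.4986 = 35.32 atm

P ≈ 35.32 atm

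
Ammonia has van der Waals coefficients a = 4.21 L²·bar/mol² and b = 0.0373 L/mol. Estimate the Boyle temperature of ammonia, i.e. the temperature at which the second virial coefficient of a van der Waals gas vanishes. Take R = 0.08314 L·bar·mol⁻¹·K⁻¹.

T_B ≈ 1358 K

For a van der Waals gas the second virial coefficient B₂ = b − a/(RT) vanishes at T_B = a/(Rb).
T_B = 4.21/(0.08314×0.0373) = 4.21/0.0031011 = 1358 K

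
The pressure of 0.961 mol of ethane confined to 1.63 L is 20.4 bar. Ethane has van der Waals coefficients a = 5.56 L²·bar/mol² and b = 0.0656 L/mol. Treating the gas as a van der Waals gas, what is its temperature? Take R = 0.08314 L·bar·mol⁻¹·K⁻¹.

T ≈ 438.0 K

T = (P + a n²/V²)(V − nb)/(nR)
P + a n²/V² = 20.4 + (5.56)(0.961)²/(1.63)² = 22.333 bar
V − nb = 1.63 − (0.961)(0.0656) = 1.5670 L
T = (22.333)(1.5670)/((0.961)(0.08314)) = 438.0 K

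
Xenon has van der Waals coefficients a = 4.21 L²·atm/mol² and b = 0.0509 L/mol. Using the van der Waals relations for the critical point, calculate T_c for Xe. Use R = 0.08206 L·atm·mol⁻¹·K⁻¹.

For a van der Waals gas, T_c = 8a/(27Rb).
T_c = 8×4.21/(27×0.08206×0.0509) = 33.680/0.11278 = 298.6 K

T_c ≈ 298.6 K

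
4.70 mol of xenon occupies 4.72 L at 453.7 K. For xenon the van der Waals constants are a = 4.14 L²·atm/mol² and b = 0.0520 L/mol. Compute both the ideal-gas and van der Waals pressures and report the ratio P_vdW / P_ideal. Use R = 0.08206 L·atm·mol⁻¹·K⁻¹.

Ideal: P_ideal = nRT/V = (4.70)(0.08206)(453.7)/4.72 = 37.0729 atm
vdW: P = nRT/(V − nb) − a n²/V² = 174.984/4.47560 − 91.4526/22.2784 = 39.0973 − 4.10499 = 34.9923 atm
Ratio = 34.9923/37.0729 = 0.9439

P_vdW / P_ideal ≈ 0.9439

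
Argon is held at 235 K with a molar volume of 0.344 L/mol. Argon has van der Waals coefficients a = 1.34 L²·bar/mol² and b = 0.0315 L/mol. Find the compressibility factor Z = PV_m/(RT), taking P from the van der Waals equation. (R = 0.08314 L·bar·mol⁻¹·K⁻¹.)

P = RT/(V_m − b) − a/V_m² = (0.08314)(235)/(0.344 − 0.0315) − 1.34/(0.344)²
  = 19.538/0.31250 − 11.324 = 62.522 − 11.324 = 51.198 bar
Z = PV_m/(RT) = (51.198)(0.344)/((0.08314)(235)) = 17.612/19.538 = 0.9014

Z ≈ 0.9014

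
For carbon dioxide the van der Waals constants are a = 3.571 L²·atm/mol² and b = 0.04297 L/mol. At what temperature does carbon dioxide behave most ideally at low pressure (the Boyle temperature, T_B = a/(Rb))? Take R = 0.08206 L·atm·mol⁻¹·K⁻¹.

T_B ≈ 1013 K

For a van der Waals gas the second virial coefficient B₂ = b − a/(RT) vanishes at T_B = a/(Rb).
T_B = 3.571/(0.08206×0.04297) = 3.571/0.0035261 = 1013 K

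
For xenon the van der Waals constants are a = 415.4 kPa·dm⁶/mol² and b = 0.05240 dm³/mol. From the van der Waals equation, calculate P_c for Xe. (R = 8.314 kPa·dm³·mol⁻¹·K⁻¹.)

For a van der Waals gas, P_c = a/(27b²).
P_c = 415.4/(27×(0.05240)²) = 415.4/0.074136 = 5603 kPa

P_c ≈ 5603 kPa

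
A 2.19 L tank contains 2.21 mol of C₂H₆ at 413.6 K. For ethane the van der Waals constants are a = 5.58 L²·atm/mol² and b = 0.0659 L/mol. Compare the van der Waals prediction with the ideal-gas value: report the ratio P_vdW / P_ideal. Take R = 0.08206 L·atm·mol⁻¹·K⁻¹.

Ideal: P_ideal = nRT/V = (2.21)(0.08206)(413.6)/2.19 = 34.2500 atm
vdW: P = nRT/(V − nb) − a n²/V² = 75.0074/2.04436 − 27.2533/4.79610 = 36.6899 − 5.68239 = 31.0075 atm
Ratio = 31.0075/34.2500 = 0.9053

P_vdW / P_ideal ≈ 0.9053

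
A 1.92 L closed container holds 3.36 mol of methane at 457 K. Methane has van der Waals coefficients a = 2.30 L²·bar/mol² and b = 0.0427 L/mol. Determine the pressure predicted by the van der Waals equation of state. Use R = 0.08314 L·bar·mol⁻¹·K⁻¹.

P = nRT/(V − nb) − a n²/V²
nRT/(V − nb) = (3.36)(0.08314)(457)/(1.92 − 3.36×0.0427) = 127.66/1.7765 = 71.860 bar
a n²/V² = (2.30)(3.36)²/(1.92)² = 7.0438 bar
P = 71.860 − 7.0438 = 64.82 bar

P ≈ 64.82 bar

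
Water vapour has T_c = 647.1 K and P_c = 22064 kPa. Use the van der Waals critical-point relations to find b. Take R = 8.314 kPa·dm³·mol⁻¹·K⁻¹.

From T_c = 8a/(27Rb) and P_c = a/(27b²): b = R T_c/(8 P_c).
b = (8.314)(647.1)/(8×22064) = 5380.0/176512 = 0.03048 dm³/mol

b ≈ 0.03048 dm³/mol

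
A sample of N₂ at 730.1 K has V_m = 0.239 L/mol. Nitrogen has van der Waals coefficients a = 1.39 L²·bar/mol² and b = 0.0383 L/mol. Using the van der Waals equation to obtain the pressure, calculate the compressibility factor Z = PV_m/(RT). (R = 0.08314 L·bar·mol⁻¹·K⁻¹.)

Z ≈ 1.095

P = RT/(V_m − b) − a/V_m² = (0.08314)(730.1)/(0.239 − 0.0383) − 1.39/(0.239)²
  = 60.701/0.20070 − 24.334 = 302.45 − 24.334 = 278.12 bar
Z = PV_m/(RT) = (278.12)(0.239)/((0.08314)(730.1)) = 66.471/60.701 = 1.095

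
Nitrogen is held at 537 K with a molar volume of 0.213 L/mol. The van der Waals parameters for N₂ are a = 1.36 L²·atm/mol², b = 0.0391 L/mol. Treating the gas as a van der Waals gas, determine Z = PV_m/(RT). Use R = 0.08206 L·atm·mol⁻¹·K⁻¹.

Z ≈ 1.080

P = RT/(V_m − b) − a/V_m² = (0.08206)(537)/(0.213 − 0.0391) − 1.36/(0.213)²
  = 44.066/0.17390 − 29.976 = 253.40 − 29.976 = 223.42 atm
Z = PV_m/(RT) = (223.42)(0.213)/((0.08206)(537)) = 47.588/44.066 = 1.080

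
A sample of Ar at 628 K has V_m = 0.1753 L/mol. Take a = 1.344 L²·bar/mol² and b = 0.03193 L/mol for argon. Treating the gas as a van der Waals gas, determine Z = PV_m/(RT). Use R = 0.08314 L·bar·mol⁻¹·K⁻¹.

P = RT/(V_m − b) − a/V_m² = (0.08314)(628)/(0.1753 − 0.03193) − 1.344/(0.1753)²
  = 52.212/0.14337 − 43.736 = 364.18 − 43.736 = 320.44 bar
Z = PV_m/(RT) = (320.44)(0.1753)/((0.08314)(628)) = 56.173/52.212 = 1.076

Z ≈ 1.076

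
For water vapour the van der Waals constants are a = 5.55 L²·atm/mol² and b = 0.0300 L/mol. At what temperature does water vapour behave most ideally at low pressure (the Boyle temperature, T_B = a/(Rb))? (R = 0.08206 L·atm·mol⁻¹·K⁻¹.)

T_B ≈ 2254 K

For a van der Waals gas the second virial coefficient B₂ = b − a/(RT) vanishes at T_B = a/(Rb).
T_B = 5.55/(0.08206×0.0300) = 5.55/0.0024618 = 2254 K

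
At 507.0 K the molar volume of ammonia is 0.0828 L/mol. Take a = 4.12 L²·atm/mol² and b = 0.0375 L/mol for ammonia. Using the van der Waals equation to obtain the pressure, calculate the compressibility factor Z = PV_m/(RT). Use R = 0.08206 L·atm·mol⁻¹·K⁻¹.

P = RT/(V_m − b) − a/V_m² = (0.08206)(507.0)/(0.0828 − 0.0375) − 4.12/(0.0828)²
  = 41.604/0.045300 − 600.95 = 918.41 − 600.95 = 317.46 atm
Z = PV_m/(RT) = (317.46)(0.0828)/((0.08206)(507.0)) = 26.286/41.604 = 0.6318

Z ≈ 0.6318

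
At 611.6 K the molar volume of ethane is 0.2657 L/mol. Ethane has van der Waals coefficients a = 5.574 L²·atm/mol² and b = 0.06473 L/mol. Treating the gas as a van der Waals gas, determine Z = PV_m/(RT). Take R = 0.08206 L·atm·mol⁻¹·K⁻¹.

P = RT/(V_m − b) − a/V_m² = (0.08206)(611.6)/(0.2657 − 0.06473) − 5.574/(0.2657)²
  = 50.188/0.20097 − 78.956 = 249.73 − 78.956 = 170.77 atm
Z = PV_m/(RT) = (170.77)(0.2657)/((0.08206)(611.6)) = 45.374/50.188 = 0.9041

Z ≈ 0.9041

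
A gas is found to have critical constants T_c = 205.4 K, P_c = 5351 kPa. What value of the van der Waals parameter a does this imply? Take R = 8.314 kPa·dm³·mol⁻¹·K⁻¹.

a ≈ 229.9 kPa·dm⁶/mol²

From T_c = 8a/(27Rb) and P_c = a/(27b²): a = 27 R² T_c²/(64 P_c).
a = 27×(8.314)²×(205.4)²/(64×5351) = 78738055/342464 = 229.9 kPa·dm⁶/mol²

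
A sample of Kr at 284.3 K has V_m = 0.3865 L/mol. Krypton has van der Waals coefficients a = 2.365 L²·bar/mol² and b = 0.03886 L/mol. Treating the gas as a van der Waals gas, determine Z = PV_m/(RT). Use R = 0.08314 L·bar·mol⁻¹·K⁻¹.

Z ≈ 0.8529

P = RT/(V_m − b) − a/V_m² = (0.08314)(284.3)/(0.3865 − 0.03886) − 2.365/(0.3865)²
  = 23.637/0.34764 − 15.832 = 67.993 − 15.832 = 52.161 bar
Z = PV_m/(RT) = (52.161)(0.3865)/((0.08314)(284.3)) = 20.160/23.637 = 0.8529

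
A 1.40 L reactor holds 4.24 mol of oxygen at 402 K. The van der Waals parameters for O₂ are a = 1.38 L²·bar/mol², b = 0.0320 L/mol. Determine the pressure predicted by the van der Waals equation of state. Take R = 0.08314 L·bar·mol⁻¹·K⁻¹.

P = nRT/(V − nb) − a n²/V²
nRT/(V − nb) = (4.24)(0.08314)(402)/(1.40 − 4.24×0.0320) = 141.71/1.2643 = 112.09 bar
a n²/V² = (1.38)(4.24)²/(1.40)² = 12.658 bar
P = 112.09 − 12.658 = 99.43 bar

P ≈ 99.43 bar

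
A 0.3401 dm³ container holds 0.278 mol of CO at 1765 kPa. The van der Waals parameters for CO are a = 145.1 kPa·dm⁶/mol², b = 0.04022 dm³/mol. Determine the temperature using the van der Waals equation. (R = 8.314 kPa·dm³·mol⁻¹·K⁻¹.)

T ≈ 265.0 K

T = (P + a n²/V²)(V − nb)/(nR)
P + a n²/V² = 1765 + (145.1)(0.278)²/(0.3401)² = 1861.9 kPa
V − nb = 0.3401 − (0.278)(0.04022) = 0.32892 dm³
T = (1861.9)(0.32892)/((0.278)(8.314)) = 265.0 K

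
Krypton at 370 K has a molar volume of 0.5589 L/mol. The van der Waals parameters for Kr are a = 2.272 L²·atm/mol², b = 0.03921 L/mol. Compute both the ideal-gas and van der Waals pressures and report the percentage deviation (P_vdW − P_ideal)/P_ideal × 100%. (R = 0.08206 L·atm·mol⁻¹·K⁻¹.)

-5.84 %

Ideal: P_ideal = RT/V_m = (0.08206)(370)/0.5589 = 54.3249 atm
vdW: P = RT/(V_m − b) − a/V_m² = 30.3622/0.519690 − 2.272/0.312369 = 58.4237 − 7.27345 = 51.1503 atm
% deviation = (51.1503 − 54.3249)/54.3249 × 100% = -5.84%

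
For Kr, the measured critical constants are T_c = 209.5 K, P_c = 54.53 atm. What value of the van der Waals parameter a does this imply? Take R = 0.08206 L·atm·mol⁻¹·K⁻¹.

a ≈ 2.287 L²·atm/mol²

From T_c = 8a/(27Rb) and P_c = a/(27b²): a = 27 R² T_c²/(64 P_c).
a = 27×(0.08206)²×(209.5)²/(64×54.53) = 7979.9/3489.9 = 2.287 L²·atm/mol²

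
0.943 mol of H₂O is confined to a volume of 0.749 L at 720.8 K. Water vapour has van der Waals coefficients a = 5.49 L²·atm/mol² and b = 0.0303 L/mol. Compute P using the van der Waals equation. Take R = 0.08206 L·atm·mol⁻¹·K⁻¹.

P = nRT/(V − nb) − a n²/V²
nRT/(V − nb) = (0.943)(0.08206)(720.8)/(0.749 − 0.943×0.0303) = 55.777/0.72043 = 77.422 atm
a n²/V² = (5.49)(0.943)²/(0.749)² = 8.7023 atm
P = 77.422 − 8.7023 = 68.72 atm

P ≈ 68.72 atm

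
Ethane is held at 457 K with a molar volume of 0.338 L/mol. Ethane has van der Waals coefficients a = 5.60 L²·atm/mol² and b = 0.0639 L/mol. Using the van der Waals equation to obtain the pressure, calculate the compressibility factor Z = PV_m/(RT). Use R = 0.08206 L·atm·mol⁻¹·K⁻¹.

Z ≈ 0.7913

P = RT/(V_m − b) − a/V_m² = (0.08206)(457)/(0.338 − 0.0639) − 5.60/(0.338)²
  = 37.501/0.27410 − 49.018 = 136.82 − 49.018 = 87.80 atm
Z = PV_m/(RT) = (87.80)(0.338)/((0.08206)(457)) = 29.676/37.501 = 0.7913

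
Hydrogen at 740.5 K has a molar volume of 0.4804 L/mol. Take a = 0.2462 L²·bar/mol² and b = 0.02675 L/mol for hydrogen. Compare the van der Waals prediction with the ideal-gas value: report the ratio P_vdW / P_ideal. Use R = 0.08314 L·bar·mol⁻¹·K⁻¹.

Ideal: P_ideal = RT/V_m = (0.08314)(740.5)/0.4804 = 128.154 bar
vdW: P = RT/(V_m − b) − a/V_m² = 61.5652/0.453650 − 0.2462/0.230784 = 135.711 − 1.06680 = 134.644 bar
Ratio = 134.644/128.154 = 1.051

P_vdW / P_ideal ≈ 1.051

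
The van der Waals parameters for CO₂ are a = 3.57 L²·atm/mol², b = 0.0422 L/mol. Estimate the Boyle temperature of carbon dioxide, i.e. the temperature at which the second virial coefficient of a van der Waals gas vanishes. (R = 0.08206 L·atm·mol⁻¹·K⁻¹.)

For a van der Waals gas the second virial coefficient B₂ = b − a/(RT) vanishes at T_B = a/(Rb).
T_B = 3.57/(0.08206×0.0422) = 3.57/0.0034629 = 1031 K

T_B ≈ 1031 K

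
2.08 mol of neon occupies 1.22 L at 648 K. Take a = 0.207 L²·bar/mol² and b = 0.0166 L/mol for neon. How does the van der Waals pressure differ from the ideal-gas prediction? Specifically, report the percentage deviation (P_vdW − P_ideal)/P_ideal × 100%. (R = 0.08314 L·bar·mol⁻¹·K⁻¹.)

Ideal: P_ideal = nRT/V = (2.08)(0.08314)(648)/1.22 = 91.8520 bar
vdW: P = nRT/(V − nb) − a n²/V² = 112.059/1.18547 − 0.895565/1.48840 = 94.5271 − 0.601696 = 93.9254 bar
% deviation = (93.9254 − 91.8520)/91.8520 × 100% = 2.26%

2.26 %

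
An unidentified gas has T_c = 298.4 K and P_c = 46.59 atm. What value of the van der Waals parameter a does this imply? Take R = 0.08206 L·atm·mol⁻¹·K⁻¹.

a ≈ 5.429 L²·atm/mol²

From T_c = 8a/(27Rb) and P_c = a/(27b²): a = 27 R² T_c²/(64 P_c).
a = 27×(0.08206)²×(298.4)²/(64×46.59) = 16189/2981.8 = 5.429 L²·atm/mol²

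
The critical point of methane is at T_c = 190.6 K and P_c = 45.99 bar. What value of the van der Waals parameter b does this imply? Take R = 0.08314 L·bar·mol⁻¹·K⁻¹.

From T_c = 8a/(27Rb) and P_c = a/(27b²): b = R T_c/(8 P_c).
b = (0.08314)(190.6)/(8×45.99) = 15.846/367.92 = 0.04307 L/mol

b ≈ 0.04307 L/mol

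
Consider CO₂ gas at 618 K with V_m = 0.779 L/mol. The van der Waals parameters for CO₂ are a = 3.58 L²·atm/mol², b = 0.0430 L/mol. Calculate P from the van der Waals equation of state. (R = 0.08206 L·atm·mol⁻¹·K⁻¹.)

P = RT/(V_m − b) − a/V_m²
RT/(V_m − b) = (0.08206)(618)/(0.779 − 0.0430) = 50.713/0.73600 = 68.904 atm
a/V_m² = 3.58/(0.779)² = 5.8994 atm
P = 68.904 − 5.8994 = 63.00 atm

P ≈ 63.00 atm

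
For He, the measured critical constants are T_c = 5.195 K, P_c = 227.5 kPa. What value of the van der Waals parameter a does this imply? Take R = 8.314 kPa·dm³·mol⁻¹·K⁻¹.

From T_c = 8a/(27Rb) and P_c = a/(27b²): a = 27 R² T_c²/(64 P_c).
a = 27×(8.314)²×(5.195)²/(64×227.5) = 50368/14560 = 3.459 kPa·dm⁶/mol²

a ≈ 3.459 kPa·dm⁶/mol²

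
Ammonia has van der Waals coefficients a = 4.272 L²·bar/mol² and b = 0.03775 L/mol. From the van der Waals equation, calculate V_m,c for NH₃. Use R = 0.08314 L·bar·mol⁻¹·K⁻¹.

V_m,c ≈ 0.1133 L/mol

For a van der Waals gas, V_m,c = 3b.
V_m,c = 3×0.03775 = 0.1133 L/mol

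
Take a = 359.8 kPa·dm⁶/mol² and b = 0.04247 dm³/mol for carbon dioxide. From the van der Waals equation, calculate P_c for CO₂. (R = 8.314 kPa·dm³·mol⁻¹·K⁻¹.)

P_c ≈ 7388 kPa

For a van der Waals gas, P_c = a/(27b²).
P_c = 359.8/(27×(0.04247)²) = 359.8/0.048700 = 7388 kPa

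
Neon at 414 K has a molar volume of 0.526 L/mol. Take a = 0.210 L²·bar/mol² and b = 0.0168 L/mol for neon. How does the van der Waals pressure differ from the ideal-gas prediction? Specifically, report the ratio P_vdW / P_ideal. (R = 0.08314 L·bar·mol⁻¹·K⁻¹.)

P_vdW / P_ideal ≈ 1.021

Ideal: P_ideal = RT/V_m = (0.08314)(414)/0.526 = 65.4372 bar
vdW: P = RT/(V_m − b) − a/V_m² = 34.4200/0.509200 − 0.210/0.276676 = 67.5962 − 0.759011 = 66.8372 bar
Ratio = 66.8372/65.4372 = 1.021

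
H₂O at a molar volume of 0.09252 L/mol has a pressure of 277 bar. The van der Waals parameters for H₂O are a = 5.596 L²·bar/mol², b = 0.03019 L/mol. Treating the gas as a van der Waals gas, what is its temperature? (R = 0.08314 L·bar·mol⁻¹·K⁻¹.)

T ≈ 697.8 K

T = (P + a/V_m²)(V_m − b)/R
P + a/V_m² = 277 + 5.596/(0.09252)² = 930.74 bar
V_m − b = 0.09252 − 0.03019 = 0.062330 L/mol
T = (930.74)(0.062330)/0.08314 = 697.8 K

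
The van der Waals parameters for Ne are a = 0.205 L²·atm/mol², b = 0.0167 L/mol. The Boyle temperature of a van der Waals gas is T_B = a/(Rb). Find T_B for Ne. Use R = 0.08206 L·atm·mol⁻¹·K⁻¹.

For a van der Waals gas the second virial coefficient B₂ = b − a/(RT) vanishes at T_B = a/(Rb).
T_B = 0.205/(0.08206×0.0167) = 0.205/0.0013704 = 149.6 K

T_B ≈ 149.6 K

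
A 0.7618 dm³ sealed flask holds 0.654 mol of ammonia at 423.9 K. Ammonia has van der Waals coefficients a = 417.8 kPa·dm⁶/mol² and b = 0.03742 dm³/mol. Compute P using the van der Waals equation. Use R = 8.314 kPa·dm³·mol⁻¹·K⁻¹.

P ≈ 2818 kPa

P = nRT/(V − nb) − a n²/V²
nRT/(V − nb) = (0.654)(8.314)(423.9)/(0.7618 − 0.654×0.03742) = 2304.9/0.73733 = 3126.0 kPa
a n²/V² = (417.8)(0.654)²/(0.7618)² = 307.92 kPa
P = 3126.0 − 307.92 = 2818 kPa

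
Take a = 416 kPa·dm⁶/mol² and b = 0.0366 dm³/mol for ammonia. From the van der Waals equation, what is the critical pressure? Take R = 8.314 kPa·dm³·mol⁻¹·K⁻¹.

For a van der Waals gas, P_c = a/(27b²).
P_c = 416/(27×(0.0366)²) = 416/0.036168 = 11502 kPa

P_c ≈ 11502 kPa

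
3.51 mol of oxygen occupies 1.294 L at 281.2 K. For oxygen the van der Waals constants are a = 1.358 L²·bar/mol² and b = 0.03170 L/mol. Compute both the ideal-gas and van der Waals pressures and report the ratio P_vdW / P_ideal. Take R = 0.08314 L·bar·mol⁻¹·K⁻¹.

Ideal: P_ideal = nRT/V = (3.51)(0.08314)(281.2)/1.294 = 63.4159 bar
vdW: P = nRT/(V − nb) − a n²/V² = 82.0602/1.18273 − 16.7307/1.67444 = 69.3820 − 9.99182 = 59.3902 bar
Ratio = 59.3902/63.4159 = 0.9365

P_vdW / P_ideal ≈ 0.9365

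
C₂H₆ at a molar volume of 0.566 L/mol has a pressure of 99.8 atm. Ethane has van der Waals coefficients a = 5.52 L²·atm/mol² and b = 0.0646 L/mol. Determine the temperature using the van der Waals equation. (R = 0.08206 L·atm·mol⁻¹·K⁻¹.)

T ≈ 715.1 K

T = (P + a/V_m²)(V_m − b)/R
P + a/V_m² = 99.8 + 5.52/(0.566)² = 117.03 atm
V_m − b = 0.566 − 0.0646 = 0.50140 L/mol
T = (117.03)(0.50140)/0.08206 = 715.1 K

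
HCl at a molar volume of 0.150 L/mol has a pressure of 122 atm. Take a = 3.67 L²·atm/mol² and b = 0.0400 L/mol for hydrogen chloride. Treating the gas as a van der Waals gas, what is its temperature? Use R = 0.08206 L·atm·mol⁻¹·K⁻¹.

T ≈ 382.2 K

T = (P + a/V_m²)(V_m − b)/R
P + a/V_m² = 122 + 3.67/(0.150)² = 285.11 atm
V_m − b = 0.150 − 0.0400 = 0.11000 L/mol
T = (285.11)(0.11000)/0.08206 = 382.2 K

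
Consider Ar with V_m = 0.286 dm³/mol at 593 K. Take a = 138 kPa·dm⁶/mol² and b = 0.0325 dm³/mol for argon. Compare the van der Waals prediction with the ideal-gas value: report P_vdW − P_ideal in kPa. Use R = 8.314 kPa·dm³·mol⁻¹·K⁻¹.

Ideal: P_ideal = RT/V_m = (8.314)(593)/0.286 = 17238.5 kPa
vdW: P = RT/(V_m − b) − a/V_m² = 4930.20/0.253500 − 138/0.0817960 = 19448.5 − 1687.12 = 17761.4 kPa
ΔP = 17761.4 − 17238.5 = 523 kPa

ΔP ≈ 523 kPa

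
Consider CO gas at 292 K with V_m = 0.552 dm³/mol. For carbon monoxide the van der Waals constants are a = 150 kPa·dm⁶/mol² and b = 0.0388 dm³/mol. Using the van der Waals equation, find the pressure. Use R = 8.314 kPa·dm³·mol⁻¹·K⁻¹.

P ≈ 4238 kPa

P = RT/(V_m − b) − a/V_m²
RT/(V_m − b) = (8.314)(292)/(0.552 − 0.0388) = 2427.7/0.51320 = 4730.5 kPa
a/V_m² = 150/(0.552)² = 492.28 kPa
P = 4730.5 − 492.28 = 4238 kPa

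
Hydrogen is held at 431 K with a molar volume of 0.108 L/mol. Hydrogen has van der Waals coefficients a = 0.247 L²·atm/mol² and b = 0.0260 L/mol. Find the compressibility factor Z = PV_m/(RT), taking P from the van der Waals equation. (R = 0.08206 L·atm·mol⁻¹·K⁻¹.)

P = RT/(V_m − b) − a/V_m² = (0.08206)(431)/(0.108 − 0.0260) − 0.247/(0.108)²
  = 35.368/0.082000 − 21.176 = 431.32 − 21.176 = 410.14 atm
Z = PV_m/(RT) = (410.14)(0.108)/((0.08206)(431)) = 44.295/35.368 = 1.252

Z ≈ 1.252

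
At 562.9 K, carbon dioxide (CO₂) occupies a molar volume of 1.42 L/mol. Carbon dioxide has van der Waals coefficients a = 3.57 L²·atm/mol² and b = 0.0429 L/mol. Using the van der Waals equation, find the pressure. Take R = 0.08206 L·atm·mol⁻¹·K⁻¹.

P = RT/(V_m − b) − a/V_m²
RT/(V_m − b) = (0.08206)(562.9)/(1.42 − 0.0429) = 46.192/1.3771 = 33.543 atm
a/V_m² = 3.57/(1.42)² = 1.7705 atm
P = 33.543 − 1.7705 = 31.77 atm

P ≈ 31.77 atm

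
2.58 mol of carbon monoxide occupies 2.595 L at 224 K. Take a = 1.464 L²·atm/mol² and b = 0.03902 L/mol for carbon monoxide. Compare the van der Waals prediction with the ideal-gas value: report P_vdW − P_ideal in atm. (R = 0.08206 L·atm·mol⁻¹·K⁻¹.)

Ideal: P_ideal = nRT/V = (2.58)(0.08206)(224)/2.595 = 18.2752 atm
vdW: P = nRT/(V − nb) − a n²/V² = 47.4241/2.49433 − 9.74497/6.73403 = 19.0128 − 1.44712 = 17.5657 atm
ΔP = 17.5657 − 18.2752 = -0.710 atm

ΔP ≈ -0.710 atm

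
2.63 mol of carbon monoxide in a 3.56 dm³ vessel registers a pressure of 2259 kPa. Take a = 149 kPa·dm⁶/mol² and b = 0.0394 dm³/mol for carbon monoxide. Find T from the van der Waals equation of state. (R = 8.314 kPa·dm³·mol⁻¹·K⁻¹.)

T = (P + a n²/V²)(V − nb)/(nR)
P + a n²/V² = 2259 + (149)(2.63)²/(3.56)² = 2340.3 kPa
V − nb = 3.56 − (2.63)(0.0394) = 3.4564 dm³
T = (2340.3)(3.4564)/((2.63)(8.314)) = 369.9 K

T ≈ 369.9 K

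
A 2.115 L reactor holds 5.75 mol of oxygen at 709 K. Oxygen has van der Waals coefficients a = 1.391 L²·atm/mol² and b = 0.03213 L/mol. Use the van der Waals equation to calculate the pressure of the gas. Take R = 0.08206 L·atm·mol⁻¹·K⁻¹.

P = nRT/(V − nb) − a n²/V²
nRT/(V − nb) = (5.75)(0.08206)(709)/(2.115 − 5.75×0.03213) = 334.54/1.9303 = 173.31 atm
a n²/V² = (1.391)(5.75)²/(2.115)² = 10.281 atm
P = 173.31 − 10.281 = 163.0 atm

P ≈ 163.0 atm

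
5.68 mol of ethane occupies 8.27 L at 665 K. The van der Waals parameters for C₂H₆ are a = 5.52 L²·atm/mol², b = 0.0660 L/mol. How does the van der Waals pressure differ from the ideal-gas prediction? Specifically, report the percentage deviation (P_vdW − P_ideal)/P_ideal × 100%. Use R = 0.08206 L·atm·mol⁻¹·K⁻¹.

Ideal: P_ideal = nRT/V = (5.68)(0.08206)(665)/8.27 = 37.4797 atm
vdW: P = nRT/(V − nb) − a n²/V² = 309.957/7.89512 − 178.088/68.3929 = 39.2593 − 2.60390 = 36.6554 atm
% deviation = (36.6554 − 37.4797)/37.4797 × 100% = -2.20%

-2.20 %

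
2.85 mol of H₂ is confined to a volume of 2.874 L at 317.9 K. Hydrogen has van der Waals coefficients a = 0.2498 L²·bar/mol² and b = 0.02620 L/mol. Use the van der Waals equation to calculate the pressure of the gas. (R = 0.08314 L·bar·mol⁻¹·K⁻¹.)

P ≈ 26.66 bar

P = nRT/(V − nb) − a n²/V²
nRT/(V − nb) = (2.85)(0.08314)(317.9)/(2.874 − 2.85×0.02620) = 75.326/2.7993 = 26.909 bar
a n²/V² = (0.2498)(2.85)²/(2.874)² = 0.24565 bar
P = 26.909 − 0.24565 = 26.66 bar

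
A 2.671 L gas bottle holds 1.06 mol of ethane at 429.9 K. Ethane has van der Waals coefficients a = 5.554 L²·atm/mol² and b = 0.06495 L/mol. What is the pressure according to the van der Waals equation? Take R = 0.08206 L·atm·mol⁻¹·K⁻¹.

P ≈ 13.50 atm

P = nRT/(V − nb) − a n²/V²
nRT/(V − nb) = (1.06)(0.08206)(429.9)/(2.671 − 1.06×0.06495) = 37.394/2.6022 = 14.370 atm
a n²/V² = (5.554)(1.06)²/(2.671)² = 0.87472 atm
P = 14.370 − 0.87472 = 13.50 atm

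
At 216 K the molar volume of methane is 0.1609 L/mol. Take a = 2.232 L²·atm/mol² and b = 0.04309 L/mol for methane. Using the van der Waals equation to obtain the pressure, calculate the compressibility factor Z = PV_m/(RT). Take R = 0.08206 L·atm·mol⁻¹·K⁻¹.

Z ≈ 0.5831

P = RT/(V_m − b) − a/V_m² = (0.08206)(216)/(0.1609 − 0.04309) − 2.232/(0.1609)²
  = 17.725/0.11781 − 86.215 = 150.45 − 86.215 = 64.24 atm
Z = PV_m/(RT) = (64.24)(0.1609)/((0.08206)(216)) = 10.336/17.725 = 0.5831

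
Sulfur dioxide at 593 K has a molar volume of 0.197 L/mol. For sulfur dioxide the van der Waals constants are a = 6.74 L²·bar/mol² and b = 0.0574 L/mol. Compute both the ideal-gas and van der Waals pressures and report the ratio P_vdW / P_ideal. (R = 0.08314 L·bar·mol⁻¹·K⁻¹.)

Ideal: P_ideal = RT/V_m = (0.08314)(593)/0.197 = 250.264 bar
vdW: P = RT/(V_m − b) − a/V_m² = 49.3020/0.139600 − 6.74/0.0388090 = 353.166 − 173.671 = 179.495 bar
Ratio = 179.495/250.264 = 0.7172

P_vdW / P_ideal ≈ 0.7172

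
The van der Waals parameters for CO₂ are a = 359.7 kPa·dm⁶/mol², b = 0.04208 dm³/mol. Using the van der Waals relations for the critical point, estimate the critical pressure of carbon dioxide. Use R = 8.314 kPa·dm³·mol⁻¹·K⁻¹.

For a van der Waals gas, P_c = a/(27b²).
P_c = 359.7/(27×(0.04208)²) = 359.7/0.047810 = 7524 kPa

P_c ≈ 7524 kPa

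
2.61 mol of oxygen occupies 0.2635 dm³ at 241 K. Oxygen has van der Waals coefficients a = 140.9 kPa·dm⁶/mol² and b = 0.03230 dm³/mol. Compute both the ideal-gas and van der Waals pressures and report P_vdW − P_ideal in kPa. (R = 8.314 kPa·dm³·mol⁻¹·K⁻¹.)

Ideal: P_ideal = nRT/V = (2.61)(8.314)(241)/0.2635 = 19846.6 kPa
vdW: P = nRT/(V − nb) − a n²/V² = 5229.59/0.179197 − 959.825/0.0694323 = 29183.5 − 13823.9 = 15359.6 kPa
ΔP = 15359.6 − 19846.6 = -4487 kPa

ΔP ≈ -4487 kPa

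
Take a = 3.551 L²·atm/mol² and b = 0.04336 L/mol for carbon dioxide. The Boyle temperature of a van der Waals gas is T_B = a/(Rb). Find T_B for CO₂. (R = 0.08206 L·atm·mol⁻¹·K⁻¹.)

For a van der Waals gas the second virial coefficient B₂ = b − a/(RT) vanishes at T_B = a/(Rb).
T_B = 3.551/(0.08206×0.04336) = 3.551/0.0035581 = 998.0 K

T_B ≈ 998.0 K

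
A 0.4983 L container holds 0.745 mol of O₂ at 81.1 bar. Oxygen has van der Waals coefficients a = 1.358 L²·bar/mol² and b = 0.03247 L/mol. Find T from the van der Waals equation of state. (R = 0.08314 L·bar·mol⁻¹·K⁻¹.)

T = (P + a n²/V²)(V − nb)/(nR)
P + a n²/V² = 81.1 + (1.358)(0.745)²/(0.4983)² = 84.136 bar
V − nb = 0.4983 − (0.745)(0.03247) = 0.47411 L
T = (84.136)(0.47411)/((0.745)(0.08314)) = 644.0 K

T ≈ 644.0 K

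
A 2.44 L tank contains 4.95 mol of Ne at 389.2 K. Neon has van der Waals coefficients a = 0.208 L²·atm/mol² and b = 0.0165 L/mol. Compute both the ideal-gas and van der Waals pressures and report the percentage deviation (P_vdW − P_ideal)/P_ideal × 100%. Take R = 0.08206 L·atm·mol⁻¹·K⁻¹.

Ideal: P_ideal = nRT/V = (4.95)(0.08206)(389.2)/2.44 = 64.7918 atm
vdW: P = nRT/(V − nb) − a n²/V² = 158.092/2.35833 − 5.09652/5.95360 = 67.0356 − 0.856040 = 66.1796 atm
% deviation = (66.1796 − 64.7918)/64.7918 × 100% = 2.14%

2.14 %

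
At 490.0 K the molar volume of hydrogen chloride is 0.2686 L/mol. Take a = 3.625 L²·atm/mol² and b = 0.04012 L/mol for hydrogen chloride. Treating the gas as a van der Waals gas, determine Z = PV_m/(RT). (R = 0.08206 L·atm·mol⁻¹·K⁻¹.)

P = RT/(V_m − b) − a/V_m² = (0.08206)(490.0)/(0.2686 − 0.04012) − 3.625/(0.2686)²
  = 40.209/0.22848 − 50.245 = 175.98 − 50.245 = 125.74 atm
Z = PV_m/(RT) = (125.74)(0.2686)/((0.08206)(490.0)) = 33.774/40.209 = 0.8400

Z ≈ 0.8400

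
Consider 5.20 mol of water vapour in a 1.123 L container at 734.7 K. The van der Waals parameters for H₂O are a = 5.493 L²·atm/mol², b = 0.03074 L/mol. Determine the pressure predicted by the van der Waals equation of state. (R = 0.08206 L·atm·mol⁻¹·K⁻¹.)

P = nRT/(V − nb) − a n²/V²
nRT/(V − nb) = (5.20)(0.08206)(734.7)/(1.123 − 5.20×0.03074) = 313.51/0.96315 = 325.50 atm
a n²/V² = (5.493)(5.20)²/(1.123)² = 117.78 atm
P = 325.50 − 117.78 = 207.7 atm

P ≈ 207.7 atm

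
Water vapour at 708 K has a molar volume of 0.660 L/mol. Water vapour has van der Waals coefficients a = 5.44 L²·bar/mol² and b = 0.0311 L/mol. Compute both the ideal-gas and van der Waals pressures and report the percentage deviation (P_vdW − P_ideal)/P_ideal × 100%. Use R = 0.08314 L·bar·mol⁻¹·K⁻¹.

Ideal: P_ideal = RT/V_m = (0.08314)(708)/0.660 = 89.1865 bar
vdW: P = RT/(V_m − b) − a/V_m² = 58.8631/0.628900 − 5.44/0.435600 = 93.5969 − 12.4885 = 81.1084 bar
% deviation = (81.1084 − 89.1865)/89.1865 × 100% = -9.06%

-9.06 %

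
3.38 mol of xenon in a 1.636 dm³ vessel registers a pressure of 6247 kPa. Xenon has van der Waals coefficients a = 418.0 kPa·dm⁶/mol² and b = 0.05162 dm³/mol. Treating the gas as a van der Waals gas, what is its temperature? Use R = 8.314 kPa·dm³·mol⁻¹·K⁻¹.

T ≈ 417.7 K

T = (P + a n²/V²)(V − nb)/(nR)
P + a n²/V² = 6247 + (418.0)(3.38)²/(1.636)² = 8031.2 kPa
V − nb = 1.636 − (3.38)(0.05162) = 1.4615 dm³
T = (8031.2)(1.4615)/((3.38)(8.314)) = 417.7 K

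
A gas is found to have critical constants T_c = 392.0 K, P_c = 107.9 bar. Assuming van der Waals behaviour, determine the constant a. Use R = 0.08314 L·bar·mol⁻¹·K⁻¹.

a ≈ 4.153 L²·bar/mol²

From T_c = 8a/(27Rb) and P_c = a/(27b²): a = 27 R² T_c²/(64 P_c).
a = 27×(0.08314)²×(392.0)²/(64×107.9) = 28678/6905.6 = 4.153 L²·bar/mol²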